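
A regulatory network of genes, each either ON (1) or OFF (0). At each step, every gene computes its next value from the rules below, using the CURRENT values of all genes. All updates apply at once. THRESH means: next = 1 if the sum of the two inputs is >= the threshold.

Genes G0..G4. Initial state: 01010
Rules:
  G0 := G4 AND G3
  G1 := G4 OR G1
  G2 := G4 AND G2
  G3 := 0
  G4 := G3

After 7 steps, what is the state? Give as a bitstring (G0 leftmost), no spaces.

Step 1: G0=G4&G3=0&1=0 G1=G4|G1=0|1=1 G2=G4&G2=0&0=0 G3=0(const) G4=G3=1 -> 01001
Step 2: G0=G4&G3=1&0=0 G1=G4|G1=1|1=1 G2=G4&G2=1&0=0 G3=0(const) G4=G3=0 -> 01000
Step 3: G0=G4&G3=0&0=0 G1=G4|G1=0|1=1 G2=G4&G2=0&0=0 G3=0(const) G4=G3=0 -> 01000
Step 4: G0=G4&G3=0&0=0 G1=G4|G1=0|1=1 G2=G4&G2=0&0=0 G3=0(const) G4=G3=0 -> 01000
Step 5: G0=G4&G3=0&0=0 G1=G4|G1=0|1=1 G2=G4&G2=0&0=0 G3=0(const) G4=G3=0 -> 01000
Step 6: G0=G4&G3=0&0=0 G1=G4|G1=0|1=1 G2=G4&G2=0&0=0 G3=0(const) G4=G3=0 -> 01000
Step 7: G0=G4&G3=0&0=0 G1=G4|G1=0|1=1 G2=G4&G2=0&0=0 G3=0(const) G4=G3=0 -> 01000

01000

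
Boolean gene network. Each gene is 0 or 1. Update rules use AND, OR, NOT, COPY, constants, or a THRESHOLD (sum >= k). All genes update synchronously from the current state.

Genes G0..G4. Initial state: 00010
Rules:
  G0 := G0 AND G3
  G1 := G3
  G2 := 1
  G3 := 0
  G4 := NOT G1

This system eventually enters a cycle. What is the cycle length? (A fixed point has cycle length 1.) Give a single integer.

Step 0: 00010
Step 1: G0=G0&G3=0&1=0 G1=G3=1 G2=1(const) G3=0(const) G4=NOT G1=NOT 0=1 -> 01101
Step 2: G0=G0&G3=0&0=0 G1=G3=0 G2=1(const) G3=0(const) G4=NOT G1=NOT 1=0 -> 00100
Step 3: G0=G0&G3=0&0=0 G1=G3=0 G2=1(const) G3=0(const) G4=NOT G1=NOT 0=1 -> 00101
Step 4: G0=G0&G3=0&0=0 G1=G3=0 G2=1(const) G3=0(const) G4=NOT G1=NOT 0=1 -> 00101
State from step 4 equals state from step 3 -> cycle length 1

Answer: 1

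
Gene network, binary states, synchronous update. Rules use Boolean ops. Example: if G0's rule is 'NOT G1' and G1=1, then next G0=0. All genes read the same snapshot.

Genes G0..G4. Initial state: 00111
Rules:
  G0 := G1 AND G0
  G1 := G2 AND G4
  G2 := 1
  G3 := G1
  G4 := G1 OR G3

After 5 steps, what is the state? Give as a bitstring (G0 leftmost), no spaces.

Step 1: G0=G1&G0=0&0=0 G1=G2&G4=1&1=1 G2=1(const) G3=G1=0 G4=G1|G3=0|1=1 -> 01101
Step 2: G0=G1&G0=1&0=0 G1=G2&G4=1&1=1 G2=1(const) G3=G1=1 G4=G1|G3=1|0=1 -> 01111
Step 3: G0=G1&G0=1&0=0 G1=G2&G4=1&1=1 G2=1(const) G3=G1=1 G4=G1|G3=1|1=1 -> 01111
Step 4: G0=G1&G0=1&0=0 G1=G2&G4=1&1=1 G2=1(const) G3=G1=1 G4=G1|G3=1|1=1 -> 01111
Step 5: G0=G1&G0=1&0=0 G1=G2&G4=1&1=1 G2=1(const) G3=G1=1 G4=G1|G3=1|1=1 -> 01111

01111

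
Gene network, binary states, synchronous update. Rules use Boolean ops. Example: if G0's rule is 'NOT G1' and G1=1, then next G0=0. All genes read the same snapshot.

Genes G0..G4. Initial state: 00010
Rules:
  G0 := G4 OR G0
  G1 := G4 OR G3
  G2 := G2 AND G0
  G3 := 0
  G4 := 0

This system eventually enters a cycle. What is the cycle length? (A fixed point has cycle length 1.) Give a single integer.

Answer: 1

Derivation:
Step 0: 00010
Step 1: G0=G4|G0=0|0=0 G1=G4|G3=0|1=1 G2=G2&G0=0&0=0 G3=0(const) G4=0(const) -> 01000
Step 2: G0=G4|G0=0|0=0 G1=G4|G3=0|0=0 G2=G2&G0=0&0=0 G3=0(const) G4=0(const) -> 00000
Step 3: G0=G4|G0=0|0=0 G1=G4|G3=0|0=0 G2=G2&G0=0&0=0 G3=0(const) G4=0(const) -> 00000
State from step 3 equals state from step 2 -> cycle length 1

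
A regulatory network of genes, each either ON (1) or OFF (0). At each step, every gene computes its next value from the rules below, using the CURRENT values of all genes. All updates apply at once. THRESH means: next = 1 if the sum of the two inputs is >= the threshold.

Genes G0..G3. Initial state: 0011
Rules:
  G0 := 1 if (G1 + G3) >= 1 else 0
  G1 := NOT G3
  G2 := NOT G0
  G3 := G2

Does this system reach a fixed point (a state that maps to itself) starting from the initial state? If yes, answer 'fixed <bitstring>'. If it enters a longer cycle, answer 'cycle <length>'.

Answer: cycle 4

Derivation:
Step 0: 0011
Step 1: G0=(0+1>=1)=1 G1=NOT G3=NOT 1=0 G2=NOT G0=NOT 0=1 G3=G2=1 -> 1011
Step 2: G0=(0+1>=1)=1 G1=NOT G3=NOT 1=0 G2=NOT G0=NOT 1=0 G3=G2=1 -> 1001
Step 3: G0=(0+1>=1)=1 G1=NOT G3=NOT 1=0 G2=NOT G0=NOT 1=0 G3=G2=0 -> 1000
Step 4: G0=(0+0>=1)=0 G1=NOT G3=NOT 0=1 G2=NOT G0=NOT 1=0 G3=G2=0 -> 0100
Step 5: G0=(1+0>=1)=1 G1=NOT G3=NOT 0=1 G2=NOT G0=NOT 0=1 G3=G2=0 -> 1110
Step 6: G0=(1+0>=1)=1 G1=NOT G3=NOT 0=1 G2=NOT G0=NOT 1=0 G3=G2=1 -> 1101
Step 7: G0=(1+1>=1)=1 G1=NOT G3=NOT 1=0 G2=NOT G0=NOT 1=0 G3=G2=0 -> 1000
Cycle of length 4 starting at step 3 -> no fixed point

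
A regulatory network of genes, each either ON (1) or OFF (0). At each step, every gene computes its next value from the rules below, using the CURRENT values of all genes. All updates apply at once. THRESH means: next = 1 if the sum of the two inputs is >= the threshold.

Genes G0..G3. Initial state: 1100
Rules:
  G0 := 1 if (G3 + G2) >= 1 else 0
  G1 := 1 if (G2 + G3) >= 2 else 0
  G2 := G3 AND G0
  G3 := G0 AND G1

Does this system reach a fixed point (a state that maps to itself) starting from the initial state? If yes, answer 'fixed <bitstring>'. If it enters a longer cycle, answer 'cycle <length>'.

Step 0: 1100
Step 1: G0=(0+0>=1)=0 G1=(0+0>=2)=0 G2=G3&G0=0&1=0 G3=G0&G1=1&1=1 -> 0001
Step 2: G0=(1+0>=1)=1 G1=(0+1>=2)=0 G2=G3&G0=1&0=0 G3=G0&G1=0&0=0 -> 1000
Step 3: G0=(0+0>=1)=0 G1=(0+0>=2)=0 G2=G3&G0=0&1=0 G3=G0&G1=1&0=0 -> 0000
Step 4: G0=(0+0>=1)=0 G1=(0+0>=2)=0 G2=G3&G0=0&0=0 G3=G0&G1=0&0=0 -> 0000
Fixed point reached at step 3: 0000

Answer: fixed 0000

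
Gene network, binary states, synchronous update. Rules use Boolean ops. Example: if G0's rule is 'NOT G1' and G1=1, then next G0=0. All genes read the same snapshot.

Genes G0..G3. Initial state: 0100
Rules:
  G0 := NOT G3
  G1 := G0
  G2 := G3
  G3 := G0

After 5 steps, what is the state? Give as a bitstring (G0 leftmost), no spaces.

Step 1: G0=NOT G3=NOT 0=1 G1=G0=0 G2=G3=0 G3=G0=0 -> 1000
Step 2: G0=NOT G3=NOT 0=1 G1=G0=1 G2=G3=0 G3=G0=1 -> 1101
Step 3: G0=NOT G3=NOT 1=0 G1=G0=1 G2=G3=1 G3=G0=1 -> 0111
Step 4: G0=NOT G3=NOT 1=0 G1=G0=0 G2=G3=1 G3=G0=0 -> 0010
Step 5: G0=NOT G3=NOT 0=1 G1=G0=0 G2=G3=0 G3=G0=0 -> 1000

1000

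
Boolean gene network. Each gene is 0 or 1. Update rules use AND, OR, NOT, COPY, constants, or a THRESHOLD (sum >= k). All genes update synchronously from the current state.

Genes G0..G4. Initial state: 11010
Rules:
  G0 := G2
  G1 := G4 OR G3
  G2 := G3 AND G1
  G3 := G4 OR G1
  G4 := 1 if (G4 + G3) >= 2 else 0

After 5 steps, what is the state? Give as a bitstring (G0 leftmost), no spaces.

Step 1: G0=G2=0 G1=G4|G3=0|1=1 G2=G3&G1=1&1=1 G3=G4|G1=0|1=1 G4=(0+1>=2)=0 -> 01110
Step 2: G0=G2=1 G1=G4|G3=0|1=1 G2=G3&G1=1&1=1 G3=G4|G1=0|1=1 G4=(0+1>=2)=0 -> 11110
Step 3: G0=G2=1 G1=G4|G3=0|1=1 G2=G3&G1=1&1=1 G3=G4|G1=0|1=1 G4=(0+1>=2)=0 -> 11110
Step 4: G0=G2=1 G1=G4|G3=0|1=1 G2=G3&G1=1&1=1 G3=G4|G1=0|1=1 G4=(0+1>=2)=0 -> 11110
Step 5: G0=G2=1 G1=G4|G3=0|1=1 G2=G3&G1=1&1=1 G3=G4|G1=0|1=1 G4=(0+1>=2)=0 -> 11110

11110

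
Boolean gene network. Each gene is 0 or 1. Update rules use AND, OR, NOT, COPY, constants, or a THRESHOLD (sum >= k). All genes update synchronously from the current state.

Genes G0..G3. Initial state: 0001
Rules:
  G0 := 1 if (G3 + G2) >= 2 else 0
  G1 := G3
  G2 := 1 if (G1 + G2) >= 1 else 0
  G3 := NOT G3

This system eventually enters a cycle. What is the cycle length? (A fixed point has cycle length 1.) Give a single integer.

Step 0: 0001
Step 1: G0=(1+0>=2)=0 G1=G3=1 G2=(0+0>=1)=0 G3=NOT G3=NOT 1=0 -> 0100
Step 2: G0=(0+0>=2)=0 G1=G3=0 G2=(1+0>=1)=1 G3=NOT G3=NOT 0=1 -> 0011
Step 3: G0=(1+1>=2)=1 G1=G3=1 G2=(0+1>=1)=1 G3=NOT G3=NOT 1=0 -> 1110
Step 4: G0=(0+1>=2)=0 G1=G3=0 G2=(1+1>=1)=1 G3=NOT G3=NOT 0=1 -> 0011
State from step 4 equals state from step 2 -> cycle length 2

Answer: 2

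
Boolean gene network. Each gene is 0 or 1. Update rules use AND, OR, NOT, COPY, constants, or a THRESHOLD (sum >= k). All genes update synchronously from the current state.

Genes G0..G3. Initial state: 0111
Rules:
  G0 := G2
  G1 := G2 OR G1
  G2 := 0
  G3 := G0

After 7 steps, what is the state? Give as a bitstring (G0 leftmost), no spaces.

Step 1: G0=G2=1 G1=G2|G1=1|1=1 G2=0(const) G3=G0=0 -> 1100
Step 2: G0=G2=0 G1=G2|G1=0|1=1 G2=0(const) G3=G0=1 -> 0101
Step 3: G0=G2=0 G1=G2|G1=0|1=1 G2=0(const) G3=G0=0 -> 0100
Step 4: G0=G2=0 G1=G2|G1=0|1=1 G2=0(const) G3=G0=0 -> 0100
Step 5: G0=G2=0 G1=G2|G1=0|1=1 G2=0(const) G3=G0=0 -> 0100
Step 6: G0=G2=0 G1=G2|G1=0|1=1 G2=0(const) G3=G0=0 -> 0100
Step 7: G0=G2=0 G1=G2|G1=0|1=1 G2=0(const) G3=G0=0 -> 0100

0100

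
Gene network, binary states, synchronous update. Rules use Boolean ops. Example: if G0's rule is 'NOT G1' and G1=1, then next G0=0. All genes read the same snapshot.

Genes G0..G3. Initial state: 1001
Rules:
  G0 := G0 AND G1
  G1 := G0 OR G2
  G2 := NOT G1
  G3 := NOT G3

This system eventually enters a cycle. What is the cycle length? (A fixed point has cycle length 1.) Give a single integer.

Step 0: 1001
Step 1: G0=G0&G1=1&0=0 G1=G0|G2=1|0=1 G2=NOT G1=NOT 0=1 G3=NOT G3=NOT 1=0 -> 0110
Step 2: G0=G0&G1=0&1=0 G1=G0|G2=0|1=1 G2=NOT G1=NOT 1=0 G3=NOT G3=NOT 0=1 -> 0101
Step 3: G0=G0&G1=0&1=0 G1=G0|G2=0|0=0 G2=NOT G1=NOT 1=0 G3=NOT G3=NOT 1=0 -> 0000
Step 4: G0=G0&G1=0&0=0 G1=G0|G2=0|0=0 G2=NOT G1=NOT 0=1 G3=NOT G3=NOT 0=1 -> 0011
Step 5: G0=G0&G1=0&0=0 G1=G0|G2=0|1=1 G2=NOT G1=NOT 0=1 G3=NOT G3=NOT 1=0 -> 0110
State from step 5 equals state from step 1 -> cycle length 4

Answer: 4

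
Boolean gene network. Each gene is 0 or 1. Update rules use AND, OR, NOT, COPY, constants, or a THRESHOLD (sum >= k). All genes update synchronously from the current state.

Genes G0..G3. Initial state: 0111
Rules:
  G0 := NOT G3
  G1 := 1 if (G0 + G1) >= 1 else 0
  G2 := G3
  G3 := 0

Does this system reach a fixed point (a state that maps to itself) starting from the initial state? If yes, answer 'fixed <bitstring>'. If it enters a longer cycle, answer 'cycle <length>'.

Step 0: 0111
Step 1: G0=NOT G3=NOT 1=0 G1=(0+1>=1)=1 G2=G3=1 G3=0(const) -> 0110
Step 2: G0=NOT G3=NOT 0=1 G1=(0+1>=1)=1 G2=G3=0 G3=0(const) -> 1100
Step 3: G0=NOT G3=NOT 0=1 G1=(1+1>=1)=1 G2=G3=0 G3=0(const) -> 1100
Fixed point reached at step 2: 1100

Answer: fixed 1100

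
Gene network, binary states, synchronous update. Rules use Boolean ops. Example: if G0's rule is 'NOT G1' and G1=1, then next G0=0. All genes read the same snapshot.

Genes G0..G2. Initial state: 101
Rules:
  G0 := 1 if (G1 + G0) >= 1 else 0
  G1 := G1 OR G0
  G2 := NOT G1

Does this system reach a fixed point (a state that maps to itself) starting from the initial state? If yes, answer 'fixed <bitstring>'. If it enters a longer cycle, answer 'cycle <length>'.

Step 0: 101
Step 1: G0=(0+1>=1)=1 G1=G1|G0=0|1=1 G2=NOT G1=NOT 0=1 -> 111
Step 2: G0=(1+1>=1)=1 G1=G1|G0=1|1=1 G2=NOT G1=NOT 1=0 -> 110
Step 3: G0=(1+1>=1)=1 G1=G1|G0=1|1=1 G2=NOT G1=NOT 1=0 -> 110
Fixed point reached at step 2: 110

Answer: fixed 110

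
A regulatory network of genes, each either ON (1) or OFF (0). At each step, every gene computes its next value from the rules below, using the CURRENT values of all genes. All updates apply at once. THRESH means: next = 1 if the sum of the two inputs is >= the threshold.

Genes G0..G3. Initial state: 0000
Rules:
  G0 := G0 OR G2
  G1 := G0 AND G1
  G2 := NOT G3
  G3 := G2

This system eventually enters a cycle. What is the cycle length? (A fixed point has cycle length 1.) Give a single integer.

Step 0: 0000
Step 1: G0=G0|G2=0|0=0 G1=G0&G1=0&0=0 G2=NOT G3=NOT 0=1 G3=G2=0 -> 0010
Step 2: G0=G0|G2=0|1=1 G1=G0&G1=0&0=0 G2=NOT G3=NOT 0=1 G3=G2=1 -> 1011
Step 3: G0=G0|G2=1|1=1 G1=G0&G1=1&0=0 G2=NOT G3=NOT 1=0 G3=G2=1 -> 1001
Step 4: G0=G0|G2=1|0=1 G1=G0&G1=1&0=0 G2=NOT G3=NOT 1=0 G3=G2=0 -> 1000
Step 5: G0=G0|G2=1|0=1 G1=G0&G1=1&0=0 G2=NOT G3=NOT 0=1 G3=G2=0 -> 1010
Step 6: G0=G0|G2=1|1=1 G1=G0&G1=1&0=0 G2=NOT G3=NOT 0=1 G3=G2=1 -> 1011
State from step 6 equals state from step 2 -> cycle length 4

Answer: 4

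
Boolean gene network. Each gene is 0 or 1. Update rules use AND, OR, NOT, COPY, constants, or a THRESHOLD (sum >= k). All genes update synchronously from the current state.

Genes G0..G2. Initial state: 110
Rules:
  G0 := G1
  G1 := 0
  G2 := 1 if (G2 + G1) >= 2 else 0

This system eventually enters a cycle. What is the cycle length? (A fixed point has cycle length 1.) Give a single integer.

Step 0: 110
Step 1: G0=G1=1 G1=0(const) G2=(0+1>=2)=0 -> 100
Step 2: G0=G1=0 G1=0(const) G2=(0+0>=2)=0 -> 000
Step 3: G0=G1=0 G1=0(const) G2=(0+0>=2)=0 -> 000
State from step 3 equals state from step 2 -> cycle length 1

Answer: 1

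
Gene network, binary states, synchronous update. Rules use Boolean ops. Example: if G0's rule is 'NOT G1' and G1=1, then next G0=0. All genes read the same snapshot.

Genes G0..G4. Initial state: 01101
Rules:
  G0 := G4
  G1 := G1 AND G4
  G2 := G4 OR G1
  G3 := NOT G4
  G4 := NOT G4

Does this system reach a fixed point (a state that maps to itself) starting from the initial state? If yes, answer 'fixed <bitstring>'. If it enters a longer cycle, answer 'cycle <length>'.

Step 0: 01101
Step 1: G0=G4=1 G1=G1&G4=1&1=1 G2=G4|G1=1|1=1 G3=NOT G4=NOT 1=0 G4=NOT G4=NOT 1=0 -> 11100
Step 2: G0=G4=0 G1=G1&G4=1&0=0 G2=G4|G1=0|1=1 G3=NOT G4=NOT 0=1 G4=NOT G4=NOT 0=1 -> 00111
Step 3: G0=G4=1 G1=G1&G4=0&1=0 G2=G4|G1=1|0=1 G3=NOT G4=NOT 1=0 G4=NOT G4=NOT 1=0 -> 10100
Step 4: G0=G4=0 G1=G1&G4=0&0=0 G2=G4|G1=0|0=0 G3=NOT G4=NOT 0=1 G4=NOT G4=NOT 0=1 -> 00011
Step 5: G0=G4=1 G1=G1&G4=0&1=0 G2=G4|G1=1|0=1 G3=NOT G4=NOT 1=0 G4=NOT G4=NOT 1=0 -> 10100
Cycle of length 2 starting at step 3 -> no fixed point

Answer: cycle 2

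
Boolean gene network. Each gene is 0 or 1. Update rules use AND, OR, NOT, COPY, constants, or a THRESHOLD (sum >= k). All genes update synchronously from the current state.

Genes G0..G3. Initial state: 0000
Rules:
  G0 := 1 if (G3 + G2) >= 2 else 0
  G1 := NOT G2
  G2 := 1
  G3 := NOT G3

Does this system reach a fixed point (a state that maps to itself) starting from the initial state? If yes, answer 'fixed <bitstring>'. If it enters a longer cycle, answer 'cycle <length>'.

Step 0: 0000
Step 1: G0=(0+0>=2)=0 G1=NOT G2=NOT 0=1 G2=1(const) G3=NOT G3=NOT 0=1 -> 0111
Step 2: G0=(1+1>=2)=1 G1=NOT G2=NOT 1=0 G2=1(const) G3=NOT G3=NOT 1=0 -> 1010
Step 3: G0=(0+1>=2)=0 G1=NOT G2=NOT 1=0 G2=1(const) G3=NOT G3=NOT 0=1 -> 0011
Step 4: G0=(1+1>=2)=1 G1=NOT G2=NOT 1=0 G2=1(const) G3=NOT G3=NOT 1=0 -> 1010
Cycle of length 2 starting at step 2 -> no fixed point

Answer: cycle 2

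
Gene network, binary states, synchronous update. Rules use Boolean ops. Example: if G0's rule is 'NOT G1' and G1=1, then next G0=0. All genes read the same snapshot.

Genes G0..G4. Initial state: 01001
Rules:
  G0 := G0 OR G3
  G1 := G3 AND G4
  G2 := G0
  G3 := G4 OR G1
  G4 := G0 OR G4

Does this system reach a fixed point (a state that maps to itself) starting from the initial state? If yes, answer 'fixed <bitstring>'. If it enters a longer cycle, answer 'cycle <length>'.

Step 0: 01001
Step 1: G0=G0|G3=0|0=0 G1=G3&G4=0&1=0 G2=G0=0 G3=G4|G1=1|1=1 G4=G0|G4=0|1=1 -> 00011
Step 2: G0=G0|G3=0|1=1 G1=G3&G4=1&1=1 G2=G0=0 G3=G4|G1=1|0=1 G4=G0|G4=0|1=1 -> 11011
Step 3: G0=G0|G3=1|1=1 G1=G3&G4=1&1=1 G2=G0=1 G3=G4|G1=1|1=1 G4=G0|G4=1|1=1 -> 11111
Step 4: G0=G0|G3=1|1=1 G1=G3&G4=1&1=1 G2=G0=1 G3=G4|G1=1|1=1 G4=G0|G4=1|1=1 -> 11111
Fixed point reached at step 3: 11111

Answer: fixed 11111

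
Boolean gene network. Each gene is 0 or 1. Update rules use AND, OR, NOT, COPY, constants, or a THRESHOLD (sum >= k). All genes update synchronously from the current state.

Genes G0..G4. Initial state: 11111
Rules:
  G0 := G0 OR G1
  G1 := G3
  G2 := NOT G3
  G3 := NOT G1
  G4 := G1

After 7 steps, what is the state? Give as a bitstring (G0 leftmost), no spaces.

Step 1: G0=G0|G1=1|1=1 G1=G3=1 G2=NOT G3=NOT 1=0 G3=NOT G1=NOT 1=0 G4=G1=1 -> 11001
Step 2: G0=G0|G1=1|1=1 G1=G3=0 G2=NOT G3=NOT 0=1 G3=NOT G1=NOT 1=0 G4=G1=1 -> 10101
Step 3: G0=G0|G1=1|0=1 G1=G3=0 G2=NOT G3=NOT 0=1 G3=NOT G1=NOT 0=1 G4=G1=0 -> 10110
Step 4: G0=G0|G1=1|0=1 G1=G3=1 G2=NOT G3=NOT 1=0 G3=NOT G1=NOT 0=1 G4=G1=0 -> 11010
Step 5: G0=G0|G1=1|1=1 G1=G3=1 G2=NOT G3=NOT 1=0 G3=NOT G1=NOT 1=0 G4=G1=1 -> 11001
Step 6: G0=G0|G1=1|1=1 G1=G3=0 G2=NOT G3=NOT 0=1 G3=NOT G1=NOT 1=0 G4=G1=1 -> 10101
Step 7: G0=G0|G1=1|0=1 G1=G3=0 G2=NOT G3=NOT 0=1 G3=NOT G1=NOT 0=1 G4=G1=0 -> 10110

10110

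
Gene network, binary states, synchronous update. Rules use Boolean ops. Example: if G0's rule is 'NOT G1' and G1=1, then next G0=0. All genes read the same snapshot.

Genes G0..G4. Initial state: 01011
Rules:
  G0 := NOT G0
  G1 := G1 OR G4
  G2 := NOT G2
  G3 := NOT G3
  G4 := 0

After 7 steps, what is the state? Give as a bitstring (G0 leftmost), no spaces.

Step 1: G0=NOT G0=NOT 0=1 G1=G1|G4=1|1=1 G2=NOT G2=NOT 0=1 G3=NOT G3=NOT 1=0 G4=0(const) -> 11100
Step 2: G0=NOT G0=NOT 1=0 G1=G1|G4=1|0=1 G2=NOT G2=NOT 1=0 G3=NOT G3=NOT 0=1 G4=0(const) -> 01010
Step 3: G0=NOT G0=NOT 0=1 G1=G1|G4=1|0=1 G2=NOT G2=NOT 0=1 G3=NOT G3=NOT 1=0 G4=0(const) -> 11100
Step 4: G0=NOT G0=NOT 1=0 G1=G1|G4=1|0=1 G2=NOT G2=NOT 1=0 G3=NOT G3=NOT 0=1 G4=0(const) -> 01010
Step 5: G0=NOT G0=NOT 0=1 G1=G1|G4=1|0=1 G2=NOT G2=NOT 0=1 G3=NOT G3=NOT 1=0 G4=0(const) -> 11100
Step 6: G0=NOT G0=NOT 1=0 G1=G1|G4=1|0=1 G2=NOT G2=NOT 1=0 G3=NOT G3=NOT 0=1 G4=0(const) -> 01010
Step 7: G0=NOT G0=NOT 0=1 G1=G1|G4=1|0=1 G2=NOT G2=NOT 0=1 G3=NOT G3=NOT 1=0 G4=0(const) -> 11100

11100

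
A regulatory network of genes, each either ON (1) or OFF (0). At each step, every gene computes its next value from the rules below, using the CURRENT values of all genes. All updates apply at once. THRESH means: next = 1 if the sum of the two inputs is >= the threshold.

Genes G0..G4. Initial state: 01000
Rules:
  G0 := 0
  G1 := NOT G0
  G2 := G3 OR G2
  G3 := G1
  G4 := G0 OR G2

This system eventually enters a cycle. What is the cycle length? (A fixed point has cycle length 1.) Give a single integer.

Answer: 1

Derivation:
Step 0: 01000
Step 1: G0=0(const) G1=NOT G0=NOT 0=1 G2=G3|G2=0|0=0 G3=G1=1 G4=G0|G2=0|0=0 -> 01010
Step 2: G0=0(const) G1=NOT G0=NOT 0=1 G2=G3|G2=1|0=1 G3=G1=1 G4=G0|G2=0|0=0 -> 01110
Step 3: G0=0(const) G1=NOT G0=NOT 0=1 G2=G3|G2=1|1=1 G3=G1=1 G4=G0|G2=0|1=1 -> 01111
Step 4: G0=0(const) G1=NOT G0=NOT 0=1 G2=G3|G2=1|1=1 G3=G1=1 G4=G0|G2=0|1=1 -> 01111
State from step 4 equals state from step 3 -> cycle length 1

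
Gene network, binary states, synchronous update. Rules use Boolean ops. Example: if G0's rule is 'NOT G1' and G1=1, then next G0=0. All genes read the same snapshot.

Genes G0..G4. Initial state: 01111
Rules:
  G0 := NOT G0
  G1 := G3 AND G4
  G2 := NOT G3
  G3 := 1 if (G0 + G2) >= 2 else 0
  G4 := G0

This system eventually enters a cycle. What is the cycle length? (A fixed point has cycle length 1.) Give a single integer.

Step 0: 01111
Step 1: G0=NOT G0=NOT 0=1 G1=G3&G4=1&1=1 G2=NOT G3=NOT 1=0 G3=(0+1>=2)=0 G4=G0=0 -> 11000
Step 2: G0=NOT G0=NOT 1=0 G1=G3&G4=0&0=0 G2=NOT G3=NOT 0=1 G3=(1+0>=2)=0 G4=G0=1 -> 00101
Step 3: G0=NOT G0=NOT 0=1 G1=G3&G4=0&1=0 G2=NOT G3=NOT 0=1 G3=(0+1>=2)=0 G4=G0=0 -> 10100
Step 4: G0=NOT G0=NOT 1=0 G1=G3&G4=0&0=0 G2=NOT G3=NOT 0=1 G3=(1+1>=2)=1 G4=G0=1 -> 00111
Step 5: G0=NOT G0=NOT 0=1 G1=G3&G4=1&1=1 G2=NOT G3=NOT 1=0 G3=(0+1>=2)=0 G4=G0=0 -> 11000
State from step 5 equals state from step 1 -> cycle length 4

Answer: 4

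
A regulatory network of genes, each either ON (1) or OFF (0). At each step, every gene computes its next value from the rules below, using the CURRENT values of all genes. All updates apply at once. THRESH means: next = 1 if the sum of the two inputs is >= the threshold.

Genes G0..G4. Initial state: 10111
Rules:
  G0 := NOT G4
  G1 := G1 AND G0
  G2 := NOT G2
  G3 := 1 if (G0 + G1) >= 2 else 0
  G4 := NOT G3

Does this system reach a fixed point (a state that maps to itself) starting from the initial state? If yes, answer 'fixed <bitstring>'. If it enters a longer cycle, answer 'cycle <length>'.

Step 0: 10111
Step 1: G0=NOT G4=NOT 1=0 G1=G1&G0=0&1=0 G2=NOT G2=NOT 1=0 G3=(1+0>=2)=0 G4=NOT G3=NOT 1=0 -> 00000
Step 2: G0=NOT G4=NOT 0=1 G1=G1&G0=0&0=0 G2=NOT G2=NOT 0=1 G3=(0+0>=2)=0 G4=NOT G3=NOT 0=1 -> 10101
Step 3: G0=NOT G4=NOT 1=0 G1=G1&G0=0&1=0 G2=NOT G2=NOT 1=0 G3=(1+0>=2)=0 G4=NOT G3=NOT 0=1 -> 00001
Step 4: G0=NOT G4=NOT 1=0 G1=G1&G0=0&0=0 G2=NOT G2=NOT 0=1 G3=(0+0>=2)=0 G4=NOT G3=NOT 0=1 -> 00101
Step 5: G0=NOT G4=NOT 1=0 G1=G1&G0=0&0=0 G2=NOT G2=NOT 1=0 G3=(0+0>=2)=0 G4=NOT G3=NOT 0=1 -> 00001
Cycle of length 2 starting at step 3 -> no fixed point

Answer: cycle 2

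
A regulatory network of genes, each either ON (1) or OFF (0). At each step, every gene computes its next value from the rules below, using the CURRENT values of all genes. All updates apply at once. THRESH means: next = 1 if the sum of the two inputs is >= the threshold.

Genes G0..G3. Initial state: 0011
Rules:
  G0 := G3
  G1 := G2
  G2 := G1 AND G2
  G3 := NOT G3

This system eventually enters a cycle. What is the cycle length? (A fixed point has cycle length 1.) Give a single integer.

Answer: 2

Derivation:
Step 0: 0011
Step 1: G0=G3=1 G1=G2=1 G2=G1&G2=0&1=0 G3=NOT G3=NOT 1=0 -> 1100
Step 2: G0=G3=0 G1=G2=0 G2=G1&G2=1&0=0 G3=NOT G3=NOT 0=1 -> 0001
Step 3: G0=G3=1 G1=G2=0 G2=G1&G2=0&0=0 G3=NOT G3=NOT 1=0 -> 1000
Step 4: G0=G3=0 G1=G2=0 G2=G1&G2=0&0=0 G3=NOT G3=NOT 0=1 -> 0001
State from step 4 equals state from step 2 -> cycle length 2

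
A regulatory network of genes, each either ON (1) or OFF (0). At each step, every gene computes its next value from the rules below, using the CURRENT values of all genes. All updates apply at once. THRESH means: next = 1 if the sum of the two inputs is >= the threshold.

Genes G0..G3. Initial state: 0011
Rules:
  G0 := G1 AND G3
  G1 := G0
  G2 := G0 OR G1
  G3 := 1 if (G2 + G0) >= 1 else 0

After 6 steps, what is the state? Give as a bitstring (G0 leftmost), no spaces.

Step 1: G0=G1&G3=0&1=0 G1=G0=0 G2=G0|G1=0|0=0 G3=(1+0>=1)=1 -> 0001
Step 2: G0=G1&G3=0&1=0 G1=G0=0 G2=G0|G1=0|0=0 G3=(0+0>=1)=0 -> 0000
Step 3: G0=G1&G3=0&0=0 G1=G0=0 G2=G0|G1=0|0=0 G3=(0+0>=1)=0 -> 0000
Step 4: G0=G1&G3=0&0=0 G1=G0=0 G2=G0|G1=0|0=0 G3=(0+0>=1)=0 -> 0000
Step 5: G0=G1&G3=0&0=0 G1=G0=0 G2=G0|G1=0|0=0 G3=(0+0>=1)=0 -> 0000
Step 6: G0=G1&G3=0&0=0 G1=G0=0 G2=G0|G1=0|0=0 G3=(0+0>=1)=0 -> 0000

0000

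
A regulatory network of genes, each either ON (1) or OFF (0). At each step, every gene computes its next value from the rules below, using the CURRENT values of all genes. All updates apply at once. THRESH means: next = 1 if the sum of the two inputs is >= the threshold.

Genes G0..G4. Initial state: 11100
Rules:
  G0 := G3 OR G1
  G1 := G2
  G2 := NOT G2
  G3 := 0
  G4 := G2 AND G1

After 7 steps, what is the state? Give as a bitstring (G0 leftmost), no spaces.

Step 1: G0=G3|G1=0|1=1 G1=G2=1 G2=NOT G2=NOT 1=0 G3=0(const) G4=G2&G1=1&1=1 -> 11001
Step 2: G0=G3|G1=0|1=1 G1=G2=0 G2=NOT G2=NOT 0=1 G3=0(const) G4=G2&G1=0&1=0 -> 10100
Step 3: G0=G3|G1=0|0=0 G1=G2=1 G2=NOT G2=NOT 1=0 G3=0(const) G4=G2&G1=1&0=0 -> 01000
Step 4: G0=G3|G1=0|1=1 G1=G2=0 G2=NOT G2=NOT 0=1 G3=0(const) G4=G2&G1=0&1=0 -> 10100
Step 5: G0=G3|G1=0|0=0 G1=G2=1 G2=NOT G2=NOT 1=0 G3=0(const) G4=G2&G1=1&0=0 -> 01000
Step 6: G0=G3|G1=0|1=1 G1=G2=0 G2=NOT G2=NOT 0=1 G3=0(const) G4=G2&G1=0&1=0 -> 10100
Step 7: G0=G3|G1=0|0=0 G1=G2=1 G2=NOT G2=NOT 1=0 G3=0(const) G4=G2&G1=1&0=0 -> 01000

01000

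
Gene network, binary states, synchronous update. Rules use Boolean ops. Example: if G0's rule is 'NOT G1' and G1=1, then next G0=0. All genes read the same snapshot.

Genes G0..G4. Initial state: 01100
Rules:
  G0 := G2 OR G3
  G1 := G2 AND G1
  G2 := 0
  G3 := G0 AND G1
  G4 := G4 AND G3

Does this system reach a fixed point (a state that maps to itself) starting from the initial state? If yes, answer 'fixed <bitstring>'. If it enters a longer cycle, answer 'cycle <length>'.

Answer: fixed 00000

Derivation:
Step 0: 01100
Step 1: G0=G2|G3=1|0=1 G1=G2&G1=1&1=1 G2=0(const) G3=G0&G1=0&1=0 G4=G4&G3=0&0=0 -> 11000
Step 2: G0=G2|G3=0|0=0 G1=G2&G1=0&1=0 G2=0(const) G3=G0&G1=1&1=1 G4=G4&G3=0&0=0 -> 00010
Step 3: G0=G2|G3=0|1=1 G1=G2&G1=0&0=0 G2=0(const) G3=G0&G1=0&0=0 G4=G4&G3=0&1=0 -> 10000
Step 4: G0=G2|G3=0|0=0 G1=G2&G1=0&0=0 G2=0(const) G3=G0&G1=1&0=0 G4=G4&G3=0&0=0 -> 00000
Step 5: G0=G2|G3=0|0=0 G1=G2&G1=0&0=0 G2=0(const) G3=G0&G1=0&0=0 G4=G4&G3=0&0=0 -> 00000
Fixed point reached at step 4: 00000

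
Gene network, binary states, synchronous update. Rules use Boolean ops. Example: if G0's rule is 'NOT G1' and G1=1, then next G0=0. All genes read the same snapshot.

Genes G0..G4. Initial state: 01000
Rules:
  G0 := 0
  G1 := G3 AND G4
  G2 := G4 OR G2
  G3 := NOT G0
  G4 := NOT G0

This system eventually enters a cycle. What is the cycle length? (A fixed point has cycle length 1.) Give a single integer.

Step 0: 01000
Step 1: G0=0(const) G1=G3&G4=0&0=0 G2=G4|G2=0|0=0 G3=NOT G0=NOT 0=1 G4=NOT G0=NOT 0=1 -> 00011
Step 2: G0=0(const) G1=G3&G4=1&1=1 G2=G4|G2=1|0=1 G3=NOT G0=NOT 0=1 G4=NOT G0=NOT 0=1 -> 01111
Step 3: G0=0(const) G1=G3&G4=1&1=1 G2=G4|G2=1|1=1 G3=NOT G0=NOT 0=1 G4=NOT G0=NOT 0=1 -> 01111
State from step 3 equals state from step 2 -> cycle length 1

Answer: 1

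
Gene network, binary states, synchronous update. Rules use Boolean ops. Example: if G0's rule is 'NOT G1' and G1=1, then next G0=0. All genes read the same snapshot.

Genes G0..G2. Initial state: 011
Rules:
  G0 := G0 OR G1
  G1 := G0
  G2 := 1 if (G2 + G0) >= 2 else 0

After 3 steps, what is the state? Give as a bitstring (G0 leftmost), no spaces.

Step 1: G0=G0|G1=0|1=1 G1=G0=0 G2=(1+0>=2)=0 -> 100
Step 2: G0=G0|G1=1|0=1 G1=G0=1 G2=(0+1>=2)=0 -> 110
Step 3: G0=G0|G1=1|1=1 G1=G0=1 G2=(0+1>=2)=0 -> 110

110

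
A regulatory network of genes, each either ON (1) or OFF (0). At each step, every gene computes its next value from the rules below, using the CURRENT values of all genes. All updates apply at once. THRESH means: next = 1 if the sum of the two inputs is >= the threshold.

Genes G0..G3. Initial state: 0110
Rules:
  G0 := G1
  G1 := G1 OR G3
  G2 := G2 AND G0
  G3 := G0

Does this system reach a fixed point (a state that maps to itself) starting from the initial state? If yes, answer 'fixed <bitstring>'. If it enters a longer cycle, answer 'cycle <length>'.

Step 0: 0110
Step 1: G0=G1=1 G1=G1|G3=1|0=1 G2=G2&G0=1&0=0 G3=G0=0 -> 1100
Step 2: G0=G1=1 G1=G1|G3=1|0=1 G2=G2&G0=0&1=0 G3=G0=1 -> 1101
Step 3: G0=G1=1 G1=G1|G3=1|1=1 G2=G2&G0=0&1=0 G3=G0=1 -> 1101
Fixed point reached at step 2: 1101

Answer: fixed 1101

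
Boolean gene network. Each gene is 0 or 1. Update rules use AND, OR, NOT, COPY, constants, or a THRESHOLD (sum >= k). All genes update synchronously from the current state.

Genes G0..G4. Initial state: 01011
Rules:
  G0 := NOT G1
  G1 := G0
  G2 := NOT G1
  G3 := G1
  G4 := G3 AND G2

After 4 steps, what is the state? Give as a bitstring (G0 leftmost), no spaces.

Step 1: G0=NOT G1=NOT 1=0 G1=G0=0 G2=NOT G1=NOT 1=0 G3=G1=1 G4=G3&G2=1&0=0 -> 00010
Step 2: G0=NOT G1=NOT 0=1 G1=G0=0 G2=NOT G1=NOT 0=1 G3=G1=0 G4=G3&G2=1&0=0 -> 10100
Step 3: G0=NOT G1=NOT 0=1 G1=G0=1 G2=NOT G1=NOT 0=1 G3=G1=0 G4=G3&G2=0&1=0 -> 11100
Step 4: G0=NOT G1=NOT 1=0 G1=G0=1 G2=NOT G1=NOT 1=0 G3=G1=1 G4=G3&G2=0&1=0 -> 01010

01010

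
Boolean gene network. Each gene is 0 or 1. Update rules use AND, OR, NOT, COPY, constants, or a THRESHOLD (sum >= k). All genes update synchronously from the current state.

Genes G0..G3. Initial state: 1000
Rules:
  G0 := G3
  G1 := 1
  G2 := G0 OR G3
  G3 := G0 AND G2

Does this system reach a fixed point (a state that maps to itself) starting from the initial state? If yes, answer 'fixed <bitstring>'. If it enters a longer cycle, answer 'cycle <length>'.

Step 0: 1000
Step 1: G0=G3=0 G1=1(const) G2=G0|G3=1|0=1 G3=G0&G2=1&0=0 -> 0110
Step 2: G0=G3=0 G1=1(const) G2=G0|G3=0|0=0 G3=G0&G2=0&1=0 -> 0100
Step 3: G0=G3=0 G1=1(const) G2=G0|G3=0|0=0 G3=G0&G2=0&0=0 -> 0100
Fixed point reached at step 2: 0100

Answer: fixed 0100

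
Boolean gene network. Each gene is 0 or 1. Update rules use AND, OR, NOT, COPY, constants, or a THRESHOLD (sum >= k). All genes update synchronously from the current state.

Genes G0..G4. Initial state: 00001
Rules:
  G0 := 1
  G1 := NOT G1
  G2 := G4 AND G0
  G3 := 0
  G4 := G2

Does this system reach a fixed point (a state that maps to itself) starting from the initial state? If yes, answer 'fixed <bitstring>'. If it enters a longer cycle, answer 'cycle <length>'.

Answer: cycle 2

Derivation:
Step 0: 00001
Step 1: G0=1(const) G1=NOT G1=NOT 0=1 G2=G4&G0=1&0=0 G3=0(const) G4=G2=0 -> 11000
Step 2: G0=1(const) G1=NOT G1=NOT 1=0 G2=G4&G0=0&1=0 G3=0(const) G4=G2=0 -> 10000
Step 3: G0=1(const) G1=NOT G1=NOT 0=1 G2=G4&G0=0&1=0 G3=0(const) G4=G2=0 -> 11000
Cycle of length 2 starting at step 1 -> no fixed point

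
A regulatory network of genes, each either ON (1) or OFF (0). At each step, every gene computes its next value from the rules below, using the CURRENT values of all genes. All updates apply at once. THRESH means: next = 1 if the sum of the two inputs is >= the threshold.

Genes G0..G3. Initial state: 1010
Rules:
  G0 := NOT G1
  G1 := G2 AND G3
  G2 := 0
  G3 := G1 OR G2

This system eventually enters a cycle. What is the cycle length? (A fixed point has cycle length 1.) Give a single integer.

Answer: 1

Derivation:
Step 0: 1010
Step 1: G0=NOT G1=NOT 0=1 G1=G2&G3=1&0=0 G2=0(const) G3=G1|G2=0|1=1 -> 1001
Step 2: G0=NOT G1=NOT 0=1 G1=G2&G3=0&1=0 G2=0(const) G3=G1|G2=0|0=0 -> 1000
Step 3: G0=NOT G1=NOT 0=1 G1=G2&G3=0&0=0 G2=0(const) G3=G1|G2=0|0=0 -> 1000
State from step 3 equals state from step 2 -> cycle length 1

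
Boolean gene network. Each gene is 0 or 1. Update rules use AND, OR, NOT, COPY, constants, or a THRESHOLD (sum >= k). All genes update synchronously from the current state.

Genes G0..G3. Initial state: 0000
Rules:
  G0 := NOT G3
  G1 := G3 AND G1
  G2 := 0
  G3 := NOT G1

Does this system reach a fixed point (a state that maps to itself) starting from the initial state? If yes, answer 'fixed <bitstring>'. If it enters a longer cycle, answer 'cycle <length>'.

Step 0: 0000
Step 1: G0=NOT G3=NOT 0=1 G1=G3&G1=0&0=0 G2=0(const) G3=NOT G1=NOT 0=1 -> 1001
Step 2: G0=NOT G3=NOT 1=0 G1=G3&G1=1&0=0 G2=0(const) G3=NOT G1=NOT 0=1 -> 0001
Step 3: G0=NOT G3=NOT 1=0 G1=G3&G1=1&0=0 G2=0(const) G3=NOT G1=NOT 0=1 -> 0001
Fixed point reached at step 2: 0001

Answer: fixed 0001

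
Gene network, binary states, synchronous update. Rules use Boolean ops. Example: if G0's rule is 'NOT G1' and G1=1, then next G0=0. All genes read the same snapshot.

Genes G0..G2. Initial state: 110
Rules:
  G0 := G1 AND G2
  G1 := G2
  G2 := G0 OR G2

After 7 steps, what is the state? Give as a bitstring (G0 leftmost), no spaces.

Step 1: G0=G1&G2=1&0=0 G1=G2=0 G2=G0|G2=1|0=1 -> 001
Step 2: G0=G1&G2=0&1=0 G1=G2=1 G2=G0|G2=0|1=1 -> 011
Step 3: G0=G1&G2=1&1=1 G1=G2=1 G2=G0|G2=0|1=1 -> 111
Step 4: G0=G1&G2=1&1=1 G1=G2=1 G2=G0|G2=1|1=1 -> 111
Step 5: G0=G1&G2=1&1=1 G1=G2=1 G2=G0|G2=1|1=1 -> 111
Step 6: G0=G1&G2=1&1=1 G1=G2=1 G2=G0|G2=1|1=1 -> 111
Step 7: G0=G1&G2=1&1=1 G1=G2=1 G2=G0|G2=1|1=1 -> 111

111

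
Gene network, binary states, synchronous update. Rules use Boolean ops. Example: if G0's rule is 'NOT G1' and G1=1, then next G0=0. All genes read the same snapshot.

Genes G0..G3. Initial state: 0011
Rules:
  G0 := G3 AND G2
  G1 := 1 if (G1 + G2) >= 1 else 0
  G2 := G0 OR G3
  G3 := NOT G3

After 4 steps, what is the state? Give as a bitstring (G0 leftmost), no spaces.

Step 1: G0=G3&G2=1&1=1 G1=(0+1>=1)=1 G2=G0|G3=0|1=1 G3=NOT G3=NOT 1=0 -> 1110
Step 2: G0=G3&G2=0&1=0 G1=(1+1>=1)=1 G2=G0|G3=1|0=1 G3=NOT G3=NOT 0=1 -> 0111
Step 3: G0=G3&G2=1&1=1 G1=(1+1>=1)=1 G2=G0|G3=0|1=1 G3=NOT G3=NOT 1=0 -> 1110
Step 4: G0=G3&G2=0&1=0 G1=(1+1>=1)=1 G2=G0|G3=1|0=1 G3=NOT G3=NOT 0=1 -> 0111

0111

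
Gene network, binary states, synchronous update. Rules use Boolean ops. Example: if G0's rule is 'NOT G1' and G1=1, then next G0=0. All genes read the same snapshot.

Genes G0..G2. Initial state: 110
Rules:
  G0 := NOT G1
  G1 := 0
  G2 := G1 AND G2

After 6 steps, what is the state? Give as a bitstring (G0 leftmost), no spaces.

Step 1: G0=NOT G1=NOT 1=0 G1=0(const) G2=G1&G2=1&0=0 -> 000
Step 2: G0=NOT G1=NOT 0=1 G1=0(const) G2=G1&G2=0&0=0 -> 100
Step 3: G0=NOT G1=NOT 0=1 G1=0(const) G2=G1&G2=0&0=0 -> 100
Step 4: G0=NOT G1=NOT 0=1 G1=0(const) G2=G1&G2=0&0=0 -> 100
Step 5: G0=NOT G1=NOT 0=1 G1=0(const) G2=G1&G2=0&0=0 -> 100
Step 6: G0=NOT G1=NOT 0=1 G1=0(const) G2=G1&G2=0&0=0 -> 100

100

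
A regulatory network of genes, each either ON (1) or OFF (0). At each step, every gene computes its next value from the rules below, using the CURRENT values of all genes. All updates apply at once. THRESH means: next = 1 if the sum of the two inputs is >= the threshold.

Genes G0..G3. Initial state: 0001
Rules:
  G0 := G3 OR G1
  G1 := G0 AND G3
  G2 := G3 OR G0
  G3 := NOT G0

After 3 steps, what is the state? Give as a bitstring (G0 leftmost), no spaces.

Step 1: G0=G3|G1=1|0=1 G1=G0&G3=0&1=0 G2=G3|G0=1|0=1 G3=NOT G0=NOT 0=1 -> 1011
Step 2: G0=G3|G1=1|0=1 G1=G0&G3=1&1=1 G2=G3|G0=1|1=1 G3=NOT G0=NOT 1=0 -> 1110
Step 3: G0=G3|G1=0|1=1 G1=G0&G3=1&0=0 G2=G3|G0=0|1=1 G3=NOT G0=NOT 1=0 -> 1010

1010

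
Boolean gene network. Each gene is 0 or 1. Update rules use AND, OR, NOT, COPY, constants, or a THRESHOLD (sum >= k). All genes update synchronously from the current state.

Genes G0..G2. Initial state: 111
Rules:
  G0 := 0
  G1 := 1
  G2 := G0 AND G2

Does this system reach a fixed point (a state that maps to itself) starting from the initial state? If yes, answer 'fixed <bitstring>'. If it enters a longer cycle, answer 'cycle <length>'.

Step 0: 111
Step 1: G0=0(const) G1=1(const) G2=G0&G2=1&1=1 -> 011
Step 2: G0=0(const) G1=1(const) G2=G0&G2=0&1=0 -> 010
Step 3: G0=0(const) G1=1(const) G2=G0&G2=0&0=0 -> 010
Fixed point reached at step 2: 010

Answer: fixed 010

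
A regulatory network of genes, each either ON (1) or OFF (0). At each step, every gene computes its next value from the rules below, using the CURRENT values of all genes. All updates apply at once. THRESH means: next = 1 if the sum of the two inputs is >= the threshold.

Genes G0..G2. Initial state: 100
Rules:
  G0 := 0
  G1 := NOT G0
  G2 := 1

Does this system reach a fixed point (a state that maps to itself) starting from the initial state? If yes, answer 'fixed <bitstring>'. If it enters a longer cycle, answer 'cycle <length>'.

Answer: fixed 011

Derivation:
Step 0: 100
Step 1: G0=0(const) G1=NOT G0=NOT 1=0 G2=1(const) -> 001
Step 2: G0=0(const) G1=NOT G0=NOT 0=1 G2=1(const) -> 011
Step 3: G0=0(const) G1=NOT G0=NOT 0=1 G2=1(const) -> 011
Fixed point reached at step 2: 011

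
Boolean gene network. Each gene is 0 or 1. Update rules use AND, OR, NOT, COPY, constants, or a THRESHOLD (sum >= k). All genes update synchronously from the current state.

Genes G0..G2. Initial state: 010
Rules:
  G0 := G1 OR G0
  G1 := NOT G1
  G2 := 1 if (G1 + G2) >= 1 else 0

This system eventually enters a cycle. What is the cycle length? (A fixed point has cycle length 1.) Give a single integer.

Step 0: 010
Step 1: G0=G1|G0=1|0=1 G1=NOT G1=NOT 1=0 G2=(1+0>=1)=1 -> 101
Step 2: G0=G1|G0=0|1=1 G1=NOT G1=NOT 0=1 G2=(0+1>=1)=1 -> 111
Step 3: G0=G1|G0=1|1=1 G1=NOT G1=NOT 1=0 G2=(1+1>=1)=1 -> 101
State from step 3 equals state from step 1 -> cycle length 2

Answer: 2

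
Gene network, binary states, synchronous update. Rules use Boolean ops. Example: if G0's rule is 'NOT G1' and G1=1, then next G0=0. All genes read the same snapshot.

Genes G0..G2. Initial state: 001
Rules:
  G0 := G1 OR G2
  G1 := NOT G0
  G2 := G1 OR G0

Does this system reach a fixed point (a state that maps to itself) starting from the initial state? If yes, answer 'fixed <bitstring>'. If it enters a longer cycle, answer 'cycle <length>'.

Answer: fixed 101

Derivation:
Step 0: 001
Step 1: G0=G1|G2=0|1=1 G1=NOT G0=NOT 0=1 G2=G1|G0=0|0=0 -> 110
Step 2: G0=G1|G2=1|0=1 G1=NOT G0=NOT 1=0 G2=G1|G0=1|1=1 -> 101
Step 3: G0=G1|G2=0|1=1 G1=NOT G0=NOT 1=0 G2=G1|G0=0|1=1 -> 101
Fixed point reached at step 2: 101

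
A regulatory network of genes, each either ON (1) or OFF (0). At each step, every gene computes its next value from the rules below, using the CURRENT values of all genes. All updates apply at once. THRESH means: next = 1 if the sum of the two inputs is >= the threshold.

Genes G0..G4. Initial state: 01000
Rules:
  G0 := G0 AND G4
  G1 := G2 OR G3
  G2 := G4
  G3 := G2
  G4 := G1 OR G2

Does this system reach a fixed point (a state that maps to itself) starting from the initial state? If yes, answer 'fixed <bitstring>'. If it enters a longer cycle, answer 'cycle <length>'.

Answer: fixed 01111

Derivation:
Step 0: 01000
Step 1: G0=G0&G4=0&0=0 G1=G2|G3=0|0=0 G2=G4=0 G3=G2=0 G4=G1|G2=1|0=1 -> 00001
Step 2: G0=G0&G4=0&1=0 G1=G2|G3=0|0=0 G2=G4=1 G3=G2=0 G4=G1|G2=0|0=0 -> 00100
Step 3: G0=G0&G4=0&0=0 G1=G2|G3=1|0=1 G2=G4=0 G3=G2=1 G4=G1|G2=0|1=1 -> 01011
Step 4: G0=G0&G4=0&1=0 G1=G2|G3=0|1=1 G2=G4=1 G3=G2=0 G4=G1|G2=1|0=1 -> 01101
Step 5: G0=G0&G4=0&1=0 G1=G2|G3=1|0=1 G2=G4=1 G3=G2=1 G4=G1|G2=1|1=1 -> 01111
Step 6: G0=G0&G4=0&1=0 G1=G2|G3=1|1=1 G2=G4=1 G3=G2=1 G4=G1|G2=1|1=1 -> 01111
Fixed point reached at step 5: 01111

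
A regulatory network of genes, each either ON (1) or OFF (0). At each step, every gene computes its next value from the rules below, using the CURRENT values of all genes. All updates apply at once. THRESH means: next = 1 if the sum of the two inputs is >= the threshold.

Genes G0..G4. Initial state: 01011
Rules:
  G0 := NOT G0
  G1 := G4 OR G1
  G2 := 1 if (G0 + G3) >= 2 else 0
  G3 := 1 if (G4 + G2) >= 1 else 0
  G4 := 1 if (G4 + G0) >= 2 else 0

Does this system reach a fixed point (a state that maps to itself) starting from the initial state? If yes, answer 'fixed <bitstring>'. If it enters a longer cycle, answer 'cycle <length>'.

Step 0: 01011
Step 1: G0=NOT G0=NOT 0=1 G1=G4|G1=1|1=1 G2=(0+1>=2)=0 G3=(1+0>=1)=1 G4=(1+0>=2)=0 -> 11010
Step 2: G0=NOT G0=NOT 1=0 G1=G4|G1=0|1=1 G2=(1+1>=2)=1 G3=(0+0>=1)=0 G4=(0+1>=2)=0 -> 01100
Step 3: G0=NOT G0=NOT 0=1 G1=G4|G1=0|1=1 G2=(0+0>=2)=0 G3=(0+1>=1)=1 G4=(0+0>=2)=0 -> 11010
Cycle of length 2 starting at step 1 -> no fixed point

Answer: cycle 2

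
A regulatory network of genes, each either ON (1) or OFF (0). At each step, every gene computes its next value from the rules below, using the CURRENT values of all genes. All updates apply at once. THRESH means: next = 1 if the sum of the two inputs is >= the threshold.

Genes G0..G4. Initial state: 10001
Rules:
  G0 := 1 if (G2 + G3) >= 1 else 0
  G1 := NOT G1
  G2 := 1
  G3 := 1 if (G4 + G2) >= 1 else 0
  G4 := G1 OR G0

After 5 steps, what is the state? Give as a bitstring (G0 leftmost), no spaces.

Step 1: G0=(0+0>=1)=0 G1=NOT G1=NOT 0=1 G2=1(const) G3=(1+0>=1)=1 G4=G1|G0=0|1=1 -> 01111
Step 2: G0=(1+1>=1)=1 G1=NOT G1=NOT 1=0 G2=1(const) G3=(1+1>=1)=1 G4=G1|G0=1|0=1 -> 10111
Step 3: G0=(1+1>=1)=1 G1=NOT G1=NOT 0=1 G2=1(const) G3=(1+1>=1)=1 G4=G1|G0=0|1=1 -> 11111
Step 4: G0=(1+1>=1)=1 G1=NOT G1=NOT 1=0 G2=1(const) G3=(1+1>=1)=1 G4=G1|G0=1|1=1 -> 10111
Step 5: G0=(1+1>=1)=1 G1=NOT G1=NOT 0=1 G2=1(const) G3=(1+1>=1)=1 G4=G1|G0=0|1=1 -> 11111

11111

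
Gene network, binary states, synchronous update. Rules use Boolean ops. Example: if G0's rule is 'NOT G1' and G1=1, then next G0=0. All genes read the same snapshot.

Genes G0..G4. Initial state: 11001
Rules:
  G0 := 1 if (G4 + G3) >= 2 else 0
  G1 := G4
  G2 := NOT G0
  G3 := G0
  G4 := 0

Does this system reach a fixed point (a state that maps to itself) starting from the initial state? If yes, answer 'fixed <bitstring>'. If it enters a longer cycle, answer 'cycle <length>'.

Step 0: 11001
Step 1: G0=(1+0>=2)=0 G1=G4=1 G2=NOT G0=NOT 1=0 G3=G0=1 G4=0(const) -> 01010
Step 2: G0=(0+1>=2)=0 G1=G4=0 G2=NOT G0=NOT 0=1 G3=G0=0 G4=0(const) -> 00100
Step 3: G0=(0+0>=2)=0 G1=G4=0 G2=NOT G0=NOT 0=1 G3=G0=0 G4=0(const) -> 00100
Fixed point reached at step 2: 00100

Answer: fixed 00100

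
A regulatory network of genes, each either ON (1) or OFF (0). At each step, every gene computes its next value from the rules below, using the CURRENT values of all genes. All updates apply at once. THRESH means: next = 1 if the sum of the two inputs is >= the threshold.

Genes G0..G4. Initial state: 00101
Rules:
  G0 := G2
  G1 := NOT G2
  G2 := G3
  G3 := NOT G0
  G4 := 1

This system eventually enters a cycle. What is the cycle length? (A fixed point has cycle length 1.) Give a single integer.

Step 0: 00101
Step 1: G0=G2=1 G1=NOT G2=NOT 1=0 G2=G3=0 G3=NOT G0=NOT 0=1 G4=1(const) -> 10011
Step 2: G0=G2=0 G1=NOT G2=NOT 0=1 G2=G3=1 G3=NOT G0=NOT 1=0 G4=1(const) -> 01101
Step 3: G0=G2=1 G1=NOT G2=NOT 1=0 G2=G3=0 G3=NOT G0=NOT 0=1 G4=1(const) -> 10011
State from step 3 equals state from step 1 -> cycle length 2

Answer: 2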